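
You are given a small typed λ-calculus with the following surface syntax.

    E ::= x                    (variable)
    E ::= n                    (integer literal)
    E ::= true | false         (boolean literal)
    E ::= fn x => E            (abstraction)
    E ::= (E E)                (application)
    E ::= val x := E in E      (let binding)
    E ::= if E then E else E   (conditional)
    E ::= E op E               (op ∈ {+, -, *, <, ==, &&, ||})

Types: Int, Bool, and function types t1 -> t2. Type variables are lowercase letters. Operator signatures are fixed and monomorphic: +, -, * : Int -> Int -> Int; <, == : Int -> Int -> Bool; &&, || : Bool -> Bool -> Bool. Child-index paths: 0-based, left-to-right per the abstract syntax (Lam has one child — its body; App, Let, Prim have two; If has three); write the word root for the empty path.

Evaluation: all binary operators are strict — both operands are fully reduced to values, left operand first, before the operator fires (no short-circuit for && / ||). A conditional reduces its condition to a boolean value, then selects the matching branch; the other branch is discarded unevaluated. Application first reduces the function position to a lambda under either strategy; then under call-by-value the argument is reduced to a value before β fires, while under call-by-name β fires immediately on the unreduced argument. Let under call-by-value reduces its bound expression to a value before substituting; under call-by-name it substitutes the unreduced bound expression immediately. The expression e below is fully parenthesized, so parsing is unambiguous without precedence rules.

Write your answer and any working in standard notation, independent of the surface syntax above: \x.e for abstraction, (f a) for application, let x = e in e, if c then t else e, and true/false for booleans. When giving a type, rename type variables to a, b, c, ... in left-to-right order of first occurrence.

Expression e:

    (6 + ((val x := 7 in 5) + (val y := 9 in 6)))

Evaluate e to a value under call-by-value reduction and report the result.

Answer: 17

Derivation:
step 0: (6 + ((let x = 7 in 5) + (let y = 9 in 6)))
step 1: [let@1.0] (6 + (5 + (let y = 9 in 6)))
step 2: [let@1.1] (6 + (5 + 6))
step 3: [delta@1] (6 + 11)
step 4: [delta@root] 17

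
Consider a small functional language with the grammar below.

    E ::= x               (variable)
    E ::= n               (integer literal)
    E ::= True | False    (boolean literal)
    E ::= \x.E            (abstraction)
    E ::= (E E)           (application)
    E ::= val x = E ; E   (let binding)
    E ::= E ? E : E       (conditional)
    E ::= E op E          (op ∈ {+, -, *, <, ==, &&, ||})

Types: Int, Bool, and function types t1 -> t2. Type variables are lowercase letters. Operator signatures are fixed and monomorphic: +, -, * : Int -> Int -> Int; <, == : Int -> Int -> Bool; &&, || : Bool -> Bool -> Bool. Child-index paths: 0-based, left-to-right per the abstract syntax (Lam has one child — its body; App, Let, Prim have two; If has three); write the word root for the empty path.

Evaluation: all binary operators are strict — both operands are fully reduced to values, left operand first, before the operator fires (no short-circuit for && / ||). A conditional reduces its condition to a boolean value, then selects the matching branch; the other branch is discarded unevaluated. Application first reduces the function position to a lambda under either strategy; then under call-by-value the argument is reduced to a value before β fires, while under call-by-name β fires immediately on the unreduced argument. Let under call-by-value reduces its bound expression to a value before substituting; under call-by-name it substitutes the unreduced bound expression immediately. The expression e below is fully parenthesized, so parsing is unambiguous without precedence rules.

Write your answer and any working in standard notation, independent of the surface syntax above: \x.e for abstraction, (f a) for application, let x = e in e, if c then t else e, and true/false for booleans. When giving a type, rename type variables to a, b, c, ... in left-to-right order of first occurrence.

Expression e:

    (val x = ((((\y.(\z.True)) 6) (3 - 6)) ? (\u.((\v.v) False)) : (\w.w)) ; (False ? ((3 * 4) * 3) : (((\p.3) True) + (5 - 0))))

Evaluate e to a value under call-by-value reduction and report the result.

Answer: 8

Trace:
step 0: (let x = (if (((\y.(\z.true)) 6) (3 - 6)) then (\u.((\v.v) false)) else (\w.w)) in (if false then ((3 * 4) * 3) else (((\p.3) true) + (5 - 0))))
step 1: [beta@0.0.0] (let x = (if ((\z.true) (3 - 6)) then (\u.((\v.v) false)) else (\w.w)) in (if false then ((3 * 4) * 3) else (((\p.3) true) + (5 - 0))))
step 2: [delta@0.0.1] (let x = (if ((\z.true) -3) then (\u.((\v.v) false)) else (\w.w)) in (if false then ((3 * 4) * 3) else (((\p.3) true) + (5 - 0))))
step 3: [beta@0.0] (let x = (if true then (\u.((\v.v) false)) else (\w.w)) in (if false then ((3 * 4) * 3) else (((\p.3) true) + (5 - 0))))
step 4: [if@0] (let x = (\u.((\v.v) false)) in (if false then ((3 * 4) * 3) else (((\p.3) true) + (5 - 0))))
step 5: [let@root] (if false then ((3 * 4) * 3) else (((\p.3) true) + (5 - 0)))
step 6: [if@root] (((\p.3) true) + (5 - 0))
step 7: [beta@0] (3 + (5 - 0))
step 8: [delta@1] (3 + 5)
step 9: [delta@root] 8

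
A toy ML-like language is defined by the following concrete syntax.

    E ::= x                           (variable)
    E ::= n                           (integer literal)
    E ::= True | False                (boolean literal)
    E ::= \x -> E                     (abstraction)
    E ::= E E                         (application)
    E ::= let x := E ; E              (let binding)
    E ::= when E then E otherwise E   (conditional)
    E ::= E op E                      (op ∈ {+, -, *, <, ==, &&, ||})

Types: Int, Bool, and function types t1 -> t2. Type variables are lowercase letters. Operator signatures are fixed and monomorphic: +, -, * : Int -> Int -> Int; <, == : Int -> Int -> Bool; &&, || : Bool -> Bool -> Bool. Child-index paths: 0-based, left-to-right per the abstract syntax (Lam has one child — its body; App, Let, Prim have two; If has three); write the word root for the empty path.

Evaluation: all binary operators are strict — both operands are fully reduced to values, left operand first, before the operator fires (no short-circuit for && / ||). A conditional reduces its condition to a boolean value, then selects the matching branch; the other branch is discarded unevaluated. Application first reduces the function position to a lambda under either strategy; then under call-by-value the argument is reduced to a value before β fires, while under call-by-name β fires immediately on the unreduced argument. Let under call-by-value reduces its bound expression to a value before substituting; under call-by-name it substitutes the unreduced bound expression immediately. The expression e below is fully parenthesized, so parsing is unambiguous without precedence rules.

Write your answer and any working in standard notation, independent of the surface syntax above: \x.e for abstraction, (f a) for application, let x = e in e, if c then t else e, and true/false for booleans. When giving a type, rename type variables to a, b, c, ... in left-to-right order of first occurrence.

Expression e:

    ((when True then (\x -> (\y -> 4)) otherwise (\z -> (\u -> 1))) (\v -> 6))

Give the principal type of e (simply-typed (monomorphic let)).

Trace:
  unify Bool ~ Bool
\y._ : b -> Int
\x._ : a -> b -> Int
\u._ : d -> Int
\z._ : c -> d -> Int
  unify a -> b -> Int ~ c -> d -> Int
  unify a ~ c
  unify b -> Int ~ d -> Int
  unify b ~ d
  unify Int ~ Int
\v._ : e -> Int
  unify c -> d -> Int ~ (e -> Int) -> f
  unify c ~ e -> Int
  unify d -> Int ~ f
_ _ : d -> Int

Answer: a -> Int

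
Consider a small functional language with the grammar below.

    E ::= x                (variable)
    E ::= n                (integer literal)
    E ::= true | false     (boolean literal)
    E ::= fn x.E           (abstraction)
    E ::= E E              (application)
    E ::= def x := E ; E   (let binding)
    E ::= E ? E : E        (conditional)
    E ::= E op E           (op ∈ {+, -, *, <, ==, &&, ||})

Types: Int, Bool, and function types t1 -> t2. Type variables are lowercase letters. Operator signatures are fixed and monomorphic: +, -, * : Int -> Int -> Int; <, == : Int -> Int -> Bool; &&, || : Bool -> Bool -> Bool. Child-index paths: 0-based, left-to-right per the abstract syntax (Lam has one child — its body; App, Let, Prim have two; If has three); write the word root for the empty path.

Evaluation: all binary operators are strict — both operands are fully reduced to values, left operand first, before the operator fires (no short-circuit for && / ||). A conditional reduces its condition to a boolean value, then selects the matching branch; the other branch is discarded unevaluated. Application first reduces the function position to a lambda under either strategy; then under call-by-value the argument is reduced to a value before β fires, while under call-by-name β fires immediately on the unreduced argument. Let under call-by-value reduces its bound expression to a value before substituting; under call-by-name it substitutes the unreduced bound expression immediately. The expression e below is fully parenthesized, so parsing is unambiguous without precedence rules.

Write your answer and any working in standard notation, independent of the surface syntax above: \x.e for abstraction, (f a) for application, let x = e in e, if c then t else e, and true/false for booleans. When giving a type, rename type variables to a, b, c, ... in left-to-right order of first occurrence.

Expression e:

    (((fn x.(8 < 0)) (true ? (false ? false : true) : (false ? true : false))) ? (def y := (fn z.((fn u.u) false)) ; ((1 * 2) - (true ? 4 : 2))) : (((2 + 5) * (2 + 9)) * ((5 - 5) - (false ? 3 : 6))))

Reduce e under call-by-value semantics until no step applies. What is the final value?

Derivation:
step 0: (if ((\x.(8 < 0)) (if true then (if false then false else true) else (if false then true else false))) then (let y = (\z.((\u.u) false)) in ((1 * 2) - (if true then 4 else 2))) else (((2 + 5) * (2 + 9)) * ((5 - 5) - (if false then 3 else 6))))
step 1: [if@0.1] (if ((\x.(8 < 0)) (if false then false else true)) then (let y = (\z.((\u.u) false)) in ((1 * 2) - (if true then 4 else 2))) else (((2 + 5) * (2 + 9)) * ((5 - 5) - (if false then 3 else 6))))
step 2: [if@0.1] (if ((\x.(8 < 0)) true) then (let y = (\z.((\u.u) false)) in ((1 * 2) - (if true then 4 else 2))) else (((2 + 5) * (2 + 9)) * ((5 - 5) - (if false then 3 else 6))))
step 3: [beta@0] (if (8 < 0) then (let y = (\z.((\u.u) false)) in ((1 * 2) - (if true then 4 else 2))) else (((2 + 5) * (2 + 9)) * ((5 - 5) - (if false then 3 else 6))))
step 4: [delta@0] (if false then (let y = (\z.((\u.u) false)) in ((1 * 2) - (if true then 4 else 2))) else (((2 + 5) * (2 + 9)) * ((5 - 5) - (if false then 3 else 6))))
step 5: [if@root] (((2 + 5) * (2 + 9)) * ((5 - 5) - (if false then 3 else 6)))
step 6: [delta@0.0] ((7 * (2 + 9)) * ((5 - 5) - (if false then 3 else 6)))
step 7: [delta@0.1] ((7 * 11) * ((5 - 5) - (if false then 3 else 6)))
step 8: [delta@0] (77 * ((5 - 5) - (if false then 3 else 6)))
step 9: [delta@1.0] (77 * (0 - (if false then 3 else 6)))
step 10: [if@1.1] (77 * (0 - 6))
step 11: [delta@1] (77 * -6)
step 12: [delta@root] -462

Answer: -462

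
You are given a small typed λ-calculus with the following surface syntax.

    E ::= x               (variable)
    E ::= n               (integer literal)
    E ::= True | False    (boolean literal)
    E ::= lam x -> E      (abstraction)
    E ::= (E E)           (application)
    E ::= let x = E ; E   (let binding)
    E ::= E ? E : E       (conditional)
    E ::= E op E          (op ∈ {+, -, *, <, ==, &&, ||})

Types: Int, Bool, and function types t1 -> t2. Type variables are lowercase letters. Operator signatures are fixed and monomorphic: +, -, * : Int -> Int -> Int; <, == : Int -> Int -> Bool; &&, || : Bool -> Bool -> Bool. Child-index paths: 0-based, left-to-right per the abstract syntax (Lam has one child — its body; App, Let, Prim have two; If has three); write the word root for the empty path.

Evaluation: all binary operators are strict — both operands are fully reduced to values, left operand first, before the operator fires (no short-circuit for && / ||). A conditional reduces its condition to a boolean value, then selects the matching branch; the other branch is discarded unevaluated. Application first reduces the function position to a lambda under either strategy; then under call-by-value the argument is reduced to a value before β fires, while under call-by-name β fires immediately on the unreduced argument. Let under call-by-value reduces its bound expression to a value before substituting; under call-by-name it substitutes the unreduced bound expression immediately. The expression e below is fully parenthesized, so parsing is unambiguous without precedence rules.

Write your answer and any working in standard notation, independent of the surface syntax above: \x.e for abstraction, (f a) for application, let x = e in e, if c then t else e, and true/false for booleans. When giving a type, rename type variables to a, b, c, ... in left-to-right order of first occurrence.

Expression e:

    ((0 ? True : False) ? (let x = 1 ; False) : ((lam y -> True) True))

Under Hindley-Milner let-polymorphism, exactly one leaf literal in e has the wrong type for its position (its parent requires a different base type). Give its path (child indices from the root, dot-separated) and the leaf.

Derivation:
  unify Int ~ Bool
  FAIL: mismatch Int ~ Bool

Answer: 0.0 : 0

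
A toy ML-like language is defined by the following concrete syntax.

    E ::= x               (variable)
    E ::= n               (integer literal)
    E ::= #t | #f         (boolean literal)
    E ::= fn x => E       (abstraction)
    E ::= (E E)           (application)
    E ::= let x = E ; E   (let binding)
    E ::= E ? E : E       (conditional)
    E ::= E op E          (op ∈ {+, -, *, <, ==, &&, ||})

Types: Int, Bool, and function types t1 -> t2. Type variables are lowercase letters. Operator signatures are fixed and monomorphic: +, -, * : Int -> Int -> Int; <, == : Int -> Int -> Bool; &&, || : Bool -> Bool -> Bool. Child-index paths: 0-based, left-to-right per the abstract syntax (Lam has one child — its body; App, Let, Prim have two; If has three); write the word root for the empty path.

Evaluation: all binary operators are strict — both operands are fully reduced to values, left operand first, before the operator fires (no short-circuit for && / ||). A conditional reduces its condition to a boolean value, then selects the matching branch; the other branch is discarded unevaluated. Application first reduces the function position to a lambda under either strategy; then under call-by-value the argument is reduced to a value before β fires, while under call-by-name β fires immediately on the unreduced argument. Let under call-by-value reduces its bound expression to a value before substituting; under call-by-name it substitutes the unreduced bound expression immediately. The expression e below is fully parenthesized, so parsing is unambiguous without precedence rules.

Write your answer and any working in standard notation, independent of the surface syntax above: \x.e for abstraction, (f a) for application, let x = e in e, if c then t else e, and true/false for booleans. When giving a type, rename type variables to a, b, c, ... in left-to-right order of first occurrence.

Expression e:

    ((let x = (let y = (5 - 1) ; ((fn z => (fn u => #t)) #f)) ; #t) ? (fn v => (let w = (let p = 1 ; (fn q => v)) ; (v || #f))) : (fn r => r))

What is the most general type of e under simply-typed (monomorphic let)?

Working:
  unify Int ~ Int
  unify Int ~ Int
let y : Int
\u._ : b -> Bool
\z._ : a -> b -> Bool
  unify a -> b -> Bool ~ Bool -> c
  unify a ~ Bool
  unify b -> Bool ~ c
_ _ : b -> Bool
let x : b -> Bool
  unify Bool ~ Bool
let p : Int
v : d
\q._ : e -> d
let w : e -> d
v : d
  unify d ~ Bool
  unify Bool ~ Bool
\v._ : Bool -> Bool
r : f
\r._ : f -> f
  unify Bool -> Bool ~ f -> f
  unify Bool ~ f
  unify Bool ~ Bool

Answer: Bool -> Bool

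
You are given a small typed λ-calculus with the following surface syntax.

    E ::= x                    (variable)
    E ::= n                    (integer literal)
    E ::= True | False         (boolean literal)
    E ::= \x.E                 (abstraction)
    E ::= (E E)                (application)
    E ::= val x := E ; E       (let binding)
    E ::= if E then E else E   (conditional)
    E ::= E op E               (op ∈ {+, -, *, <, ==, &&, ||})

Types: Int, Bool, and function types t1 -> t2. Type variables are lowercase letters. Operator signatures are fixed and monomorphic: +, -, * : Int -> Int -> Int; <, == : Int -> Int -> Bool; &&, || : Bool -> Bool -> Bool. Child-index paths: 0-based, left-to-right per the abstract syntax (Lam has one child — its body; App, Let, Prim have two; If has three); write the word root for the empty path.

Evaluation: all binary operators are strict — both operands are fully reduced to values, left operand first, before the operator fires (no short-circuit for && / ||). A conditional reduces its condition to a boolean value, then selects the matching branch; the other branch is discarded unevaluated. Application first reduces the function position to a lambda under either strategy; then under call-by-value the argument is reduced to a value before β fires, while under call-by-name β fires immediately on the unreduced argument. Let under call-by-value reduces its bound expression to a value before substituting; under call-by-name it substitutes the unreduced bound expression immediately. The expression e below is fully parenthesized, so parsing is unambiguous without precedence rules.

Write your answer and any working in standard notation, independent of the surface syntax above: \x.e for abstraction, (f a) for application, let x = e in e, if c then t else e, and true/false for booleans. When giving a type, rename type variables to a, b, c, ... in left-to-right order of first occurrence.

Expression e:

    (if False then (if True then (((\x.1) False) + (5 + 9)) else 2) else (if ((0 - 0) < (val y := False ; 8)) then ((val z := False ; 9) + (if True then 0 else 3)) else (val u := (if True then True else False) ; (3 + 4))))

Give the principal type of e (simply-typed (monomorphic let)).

Answer: Int

Derivation:
  unify Bool ~ Bool
  unify Bool ~ Bool
\x._ : a -> Int
  unify a -> Int ~ Bool -> b
  unify a ~ Bool
  unify Int ~ b
_ _ : Int
  unify Int ~ Int
  unify Int ~ Int
  unify Int ~ Int
  unify Int ~ Int
  unify Int ~ Int
  unify Int ~ Int
  unify Int ~ Int
  unify Int ~ Int
let y : Bool
  unify Int ~ Int
  unify Bool ~ Bool
let z : Bool
  unify Int ~ Int
  unify Bool ~ Bool
  unify Int ~ Int
  unify Int ~ Int
  unify Bool ~ Bool
  unify Bool ~ Bool
let u : Bool
  unify Int ~ Int
  unify Int ~ Int
  unify Int ~ Int
  unify Int ~ Int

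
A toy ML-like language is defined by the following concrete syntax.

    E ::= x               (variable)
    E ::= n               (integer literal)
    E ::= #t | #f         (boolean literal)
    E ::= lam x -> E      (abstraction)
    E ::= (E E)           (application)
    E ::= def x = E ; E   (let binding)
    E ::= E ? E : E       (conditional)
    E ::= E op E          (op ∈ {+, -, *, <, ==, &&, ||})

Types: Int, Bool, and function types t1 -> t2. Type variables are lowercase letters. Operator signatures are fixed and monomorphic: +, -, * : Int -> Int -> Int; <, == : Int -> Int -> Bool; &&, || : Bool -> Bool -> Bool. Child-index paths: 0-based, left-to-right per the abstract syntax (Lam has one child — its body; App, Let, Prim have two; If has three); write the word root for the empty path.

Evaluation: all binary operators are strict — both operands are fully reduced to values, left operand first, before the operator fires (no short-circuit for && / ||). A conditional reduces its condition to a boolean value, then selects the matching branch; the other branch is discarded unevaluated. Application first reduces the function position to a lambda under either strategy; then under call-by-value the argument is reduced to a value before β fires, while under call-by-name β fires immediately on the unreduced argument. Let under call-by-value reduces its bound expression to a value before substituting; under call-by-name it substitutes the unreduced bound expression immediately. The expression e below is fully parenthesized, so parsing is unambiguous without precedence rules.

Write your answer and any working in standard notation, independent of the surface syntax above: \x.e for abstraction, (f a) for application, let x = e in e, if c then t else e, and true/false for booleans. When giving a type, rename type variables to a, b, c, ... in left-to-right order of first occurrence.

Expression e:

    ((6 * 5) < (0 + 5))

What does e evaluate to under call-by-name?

Answer: false

Working:
step 0: ((6 * 5) < (0 + 5))
step 1: [delta@0] (30 < (0 + 5))
step 2: [delta@1] (30 < 5)
step 3: [delta@root] false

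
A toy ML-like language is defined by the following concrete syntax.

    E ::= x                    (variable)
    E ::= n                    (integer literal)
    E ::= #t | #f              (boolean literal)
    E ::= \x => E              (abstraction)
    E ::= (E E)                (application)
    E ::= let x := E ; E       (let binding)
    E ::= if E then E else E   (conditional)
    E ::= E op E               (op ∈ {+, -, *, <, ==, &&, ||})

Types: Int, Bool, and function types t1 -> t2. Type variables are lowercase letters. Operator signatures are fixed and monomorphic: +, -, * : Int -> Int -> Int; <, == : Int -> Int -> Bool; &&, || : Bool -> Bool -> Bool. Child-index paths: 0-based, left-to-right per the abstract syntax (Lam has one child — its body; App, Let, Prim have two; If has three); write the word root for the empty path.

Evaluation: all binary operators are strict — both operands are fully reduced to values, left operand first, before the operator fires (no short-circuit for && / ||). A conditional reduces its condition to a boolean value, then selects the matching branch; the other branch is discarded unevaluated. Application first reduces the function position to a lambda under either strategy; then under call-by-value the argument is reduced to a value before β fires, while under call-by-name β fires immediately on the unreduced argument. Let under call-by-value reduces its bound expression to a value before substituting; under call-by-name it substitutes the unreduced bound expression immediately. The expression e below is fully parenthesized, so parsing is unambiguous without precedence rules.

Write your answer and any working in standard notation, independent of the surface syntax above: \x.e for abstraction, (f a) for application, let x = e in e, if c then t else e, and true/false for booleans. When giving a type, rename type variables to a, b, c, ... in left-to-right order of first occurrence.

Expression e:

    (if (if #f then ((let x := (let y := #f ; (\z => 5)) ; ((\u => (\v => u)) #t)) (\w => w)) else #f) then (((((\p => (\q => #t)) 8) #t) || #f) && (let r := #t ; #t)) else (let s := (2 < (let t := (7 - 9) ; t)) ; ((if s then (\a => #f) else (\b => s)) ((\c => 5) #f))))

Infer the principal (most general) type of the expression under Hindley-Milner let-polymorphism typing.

Derivation:
  unify Bool ~ Bool
let y : Bool
\z._ : a -> Int
let x : forall. a -> Int
u : b
\v._ : c -> b
\u._ : b -> c -> b
  unify b -> c -> b ~ Bool -> d
  unify b ~ Bool
  unify c -> Bool ~ d
_ _ : c -> Bool
w : e
\w._ : e -> e
  unify c -> Bool ~ (e -> e) -> f
  unify c ~ e -> e
  unify Bool ~ f
_ _ : Bool
  unify Bool ~ Bool
  unify Bool ~ Bool
\q._ : h -> Bool
\p._ : g -> h -> Bool
  unify g -> h -> Bool ~ Int -> i
  unify g ~ Int
  unify h -> Bool ~ i
_ _ : h -> Bool
  unify h -> Bool ~ Bool -> j
  unify h ~ Bool
  unify Bool ~ j
_ _ : Bool
  unify Bool ~ Bool
  unify Bool ~ Bool
  unify Bool ~ Bool
let r : Bool
  unify Bool ~ Bool
  unify Int ~ Int
  unify Int ~ Int
  unify Int ~ Int
let t : Int
t : Int
  unify Int ~ Int
let s : Bool
s : Bool
  unify Bool ~ Bool
\a._ : k -> Bool
s : Bool
\b._ : l -> Bool
  unify k -> Bool ~ l -> Bool
  unify k ~ l
  unify Bool ~ Bool
\c._ : m -> Int
  unify m -> Int ~ Bool -> n
  unify m ~ Bool
  unify Int ~ n
_ _ : Int
  unify l -> Bool ~ Int -> o
  unify l ~ Int
  unify Bool ~ o
_ _ : Bool
  unify Bool ~ Bool

Answer: Bool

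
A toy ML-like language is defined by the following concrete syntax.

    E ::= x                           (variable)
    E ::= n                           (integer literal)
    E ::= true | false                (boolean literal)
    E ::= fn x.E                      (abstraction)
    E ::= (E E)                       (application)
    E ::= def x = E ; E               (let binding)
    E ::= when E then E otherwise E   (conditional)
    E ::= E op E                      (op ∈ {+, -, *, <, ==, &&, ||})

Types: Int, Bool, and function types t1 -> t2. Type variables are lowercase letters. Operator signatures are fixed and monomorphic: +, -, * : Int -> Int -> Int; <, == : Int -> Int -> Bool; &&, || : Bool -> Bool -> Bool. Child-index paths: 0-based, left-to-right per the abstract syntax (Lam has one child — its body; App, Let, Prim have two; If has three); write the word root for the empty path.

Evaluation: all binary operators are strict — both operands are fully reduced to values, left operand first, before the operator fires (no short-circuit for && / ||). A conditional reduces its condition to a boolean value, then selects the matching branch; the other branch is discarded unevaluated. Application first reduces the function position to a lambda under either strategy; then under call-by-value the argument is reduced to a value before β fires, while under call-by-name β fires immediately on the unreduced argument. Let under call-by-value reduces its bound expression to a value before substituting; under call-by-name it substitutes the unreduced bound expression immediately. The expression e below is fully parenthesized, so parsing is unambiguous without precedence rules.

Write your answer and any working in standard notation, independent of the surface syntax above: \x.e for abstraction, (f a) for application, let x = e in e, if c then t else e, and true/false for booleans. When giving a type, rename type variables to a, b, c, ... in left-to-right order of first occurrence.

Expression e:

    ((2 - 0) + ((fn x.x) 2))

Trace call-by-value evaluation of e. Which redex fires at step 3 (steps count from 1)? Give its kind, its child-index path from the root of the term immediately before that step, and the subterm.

Working:
step 0: ((2 - 0) + ((\x.x) 2))
step 1: [delta@0] (2 + ((\x.x) 2))
step 2: [beta@1] (2 + 2)
step 3: [delta@root] 4

Answer: delta at root : (2 + 2)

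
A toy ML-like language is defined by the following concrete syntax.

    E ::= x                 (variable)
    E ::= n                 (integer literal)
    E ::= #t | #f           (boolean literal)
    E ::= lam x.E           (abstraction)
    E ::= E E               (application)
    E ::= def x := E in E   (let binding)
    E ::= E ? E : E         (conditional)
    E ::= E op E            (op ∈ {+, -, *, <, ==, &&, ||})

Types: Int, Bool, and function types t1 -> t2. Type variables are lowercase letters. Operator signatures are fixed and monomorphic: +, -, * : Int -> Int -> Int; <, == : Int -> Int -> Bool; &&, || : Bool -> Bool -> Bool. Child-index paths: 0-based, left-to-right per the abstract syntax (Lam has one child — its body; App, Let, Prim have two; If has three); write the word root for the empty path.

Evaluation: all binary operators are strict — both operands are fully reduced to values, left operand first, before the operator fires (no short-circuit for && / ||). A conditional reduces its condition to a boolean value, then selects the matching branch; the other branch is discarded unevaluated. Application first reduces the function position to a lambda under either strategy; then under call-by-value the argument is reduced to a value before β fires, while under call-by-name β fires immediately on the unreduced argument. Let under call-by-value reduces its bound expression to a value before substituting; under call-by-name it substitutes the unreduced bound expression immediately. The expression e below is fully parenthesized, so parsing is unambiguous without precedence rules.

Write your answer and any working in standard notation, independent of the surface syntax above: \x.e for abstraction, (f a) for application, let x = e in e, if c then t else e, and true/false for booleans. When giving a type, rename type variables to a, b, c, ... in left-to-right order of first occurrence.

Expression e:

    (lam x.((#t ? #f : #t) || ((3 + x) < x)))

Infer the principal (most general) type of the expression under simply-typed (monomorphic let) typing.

Trace:
  unify Bool ~ Bool
  unify Bool ~ Bool
  unify Bool ~ Bool
  unify Int ~ Int
x : a
  unify a ~ Int
  unify Int ~ Int
x : Int
  unify Int ~ Int
  unify Bool ~ Bool
\x._ : Int -> Bool

Answer: Int -> Bool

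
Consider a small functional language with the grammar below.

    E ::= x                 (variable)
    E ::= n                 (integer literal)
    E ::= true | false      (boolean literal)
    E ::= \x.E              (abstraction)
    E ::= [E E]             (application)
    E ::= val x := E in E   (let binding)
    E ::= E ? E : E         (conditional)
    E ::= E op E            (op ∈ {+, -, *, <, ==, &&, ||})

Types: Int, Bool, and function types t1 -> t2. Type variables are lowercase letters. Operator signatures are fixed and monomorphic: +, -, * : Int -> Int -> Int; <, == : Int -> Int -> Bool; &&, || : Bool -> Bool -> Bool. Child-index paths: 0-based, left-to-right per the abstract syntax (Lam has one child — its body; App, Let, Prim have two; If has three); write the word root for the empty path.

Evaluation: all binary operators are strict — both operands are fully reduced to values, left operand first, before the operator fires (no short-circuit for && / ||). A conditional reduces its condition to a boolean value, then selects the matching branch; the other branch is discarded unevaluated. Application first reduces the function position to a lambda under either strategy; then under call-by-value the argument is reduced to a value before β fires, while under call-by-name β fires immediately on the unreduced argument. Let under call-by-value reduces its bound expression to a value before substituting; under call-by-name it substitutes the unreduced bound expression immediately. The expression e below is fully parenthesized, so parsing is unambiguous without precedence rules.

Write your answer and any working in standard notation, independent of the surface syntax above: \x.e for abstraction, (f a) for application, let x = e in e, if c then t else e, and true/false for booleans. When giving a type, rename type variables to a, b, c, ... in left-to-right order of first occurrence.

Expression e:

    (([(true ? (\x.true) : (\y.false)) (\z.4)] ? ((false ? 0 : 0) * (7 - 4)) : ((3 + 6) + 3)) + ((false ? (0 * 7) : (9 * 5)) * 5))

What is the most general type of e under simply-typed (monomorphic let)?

Answer: Int

Derivation:
  unify Bool ~ Bool
\x._ : a -> Bool
\y._ : b -> Bool
  unify a -> Bool ~ b -> Bool
  unify a ~ b
  unify Bool ~ Bool
\z._ : c -> Int
  unify b -> Bool ~ (c -> Int) -> d
  unify b ~ c -> Int
  unify Bool ~ d
_ _ : Bool
  unify Bool ~ Bool
  unify Bool ~ Bool
  unify Int ~ Int
  unify Int ~ Int
  unify Int ~ Int
  unify Int ~ Int
  unify Int ~ Int
  unify Int ~ Int
  unify Int ~ Int
  unify Int ~ Int
  unify Int ~ Int
  unify Int ~ Int
  unify Int ~ Int
  unify Bool ~ Bool
  unify Int ~ Int
  unify Int ~ Int
  unify Int ~ Int
  unify Int ~ Int
  unify Int ~ Int
  unify Int ~ Int
  unify Int ~ Int
  unify Int ~ Int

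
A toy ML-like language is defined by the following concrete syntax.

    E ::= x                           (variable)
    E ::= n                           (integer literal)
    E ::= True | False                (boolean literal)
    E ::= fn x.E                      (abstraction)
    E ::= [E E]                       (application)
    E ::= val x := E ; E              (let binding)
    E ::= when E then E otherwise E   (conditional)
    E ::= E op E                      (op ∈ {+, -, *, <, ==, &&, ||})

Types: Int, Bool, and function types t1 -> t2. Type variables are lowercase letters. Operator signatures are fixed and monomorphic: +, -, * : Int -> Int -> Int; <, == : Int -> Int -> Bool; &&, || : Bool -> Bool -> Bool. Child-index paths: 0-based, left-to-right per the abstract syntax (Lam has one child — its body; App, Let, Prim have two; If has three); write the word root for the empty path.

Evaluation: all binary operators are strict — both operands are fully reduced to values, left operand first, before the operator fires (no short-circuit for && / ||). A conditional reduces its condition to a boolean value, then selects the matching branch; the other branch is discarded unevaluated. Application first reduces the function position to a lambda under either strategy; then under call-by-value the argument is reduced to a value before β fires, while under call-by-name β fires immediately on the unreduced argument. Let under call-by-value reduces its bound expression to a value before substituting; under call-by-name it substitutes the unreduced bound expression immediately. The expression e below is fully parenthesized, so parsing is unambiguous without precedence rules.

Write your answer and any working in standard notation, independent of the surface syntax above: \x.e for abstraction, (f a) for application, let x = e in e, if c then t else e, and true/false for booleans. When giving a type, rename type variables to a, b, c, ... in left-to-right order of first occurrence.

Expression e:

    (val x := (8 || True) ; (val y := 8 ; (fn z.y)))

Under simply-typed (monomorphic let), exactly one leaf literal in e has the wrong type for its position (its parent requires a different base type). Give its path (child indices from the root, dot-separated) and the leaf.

Answer: 0.0 : 8

Derivation:
  unify Int ~ Bool
  FAIL: mismatch Int ~ Bool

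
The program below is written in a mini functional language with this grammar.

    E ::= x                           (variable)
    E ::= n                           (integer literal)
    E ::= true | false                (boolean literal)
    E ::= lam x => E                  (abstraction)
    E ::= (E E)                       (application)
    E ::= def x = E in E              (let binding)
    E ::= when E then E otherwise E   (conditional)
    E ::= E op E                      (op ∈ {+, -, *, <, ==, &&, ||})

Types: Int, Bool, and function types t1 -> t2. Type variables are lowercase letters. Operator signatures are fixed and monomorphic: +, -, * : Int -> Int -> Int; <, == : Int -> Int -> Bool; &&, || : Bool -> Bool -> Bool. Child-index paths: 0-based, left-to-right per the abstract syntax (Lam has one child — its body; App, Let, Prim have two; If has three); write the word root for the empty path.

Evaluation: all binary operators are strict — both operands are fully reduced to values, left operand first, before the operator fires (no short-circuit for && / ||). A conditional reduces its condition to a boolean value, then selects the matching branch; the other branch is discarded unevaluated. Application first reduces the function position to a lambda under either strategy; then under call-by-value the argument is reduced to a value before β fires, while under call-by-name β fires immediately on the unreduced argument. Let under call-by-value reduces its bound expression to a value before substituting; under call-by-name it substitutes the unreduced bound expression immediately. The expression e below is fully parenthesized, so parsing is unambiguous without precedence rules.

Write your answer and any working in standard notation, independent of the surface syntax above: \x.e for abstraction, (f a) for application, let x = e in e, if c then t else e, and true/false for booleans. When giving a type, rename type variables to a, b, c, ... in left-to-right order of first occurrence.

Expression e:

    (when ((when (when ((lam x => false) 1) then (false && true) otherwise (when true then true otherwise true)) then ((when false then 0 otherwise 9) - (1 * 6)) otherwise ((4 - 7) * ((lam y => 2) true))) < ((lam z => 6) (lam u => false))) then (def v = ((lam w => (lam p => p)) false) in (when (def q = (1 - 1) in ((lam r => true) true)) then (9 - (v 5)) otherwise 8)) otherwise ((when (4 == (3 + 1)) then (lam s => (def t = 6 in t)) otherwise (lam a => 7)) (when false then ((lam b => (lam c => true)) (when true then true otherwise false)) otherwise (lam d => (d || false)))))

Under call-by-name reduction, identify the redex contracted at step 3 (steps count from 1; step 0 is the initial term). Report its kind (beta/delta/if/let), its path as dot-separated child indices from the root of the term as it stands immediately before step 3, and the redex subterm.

Trace:
step 0: (if ((if (if ((\x.false) 1) then (false && true) else (if true then true else true)) then ((if false then 0 else 9) - (1 * 6)) else ((4 - 7) * ((\y.2) true))) < ((\z.6) (\u.false))) then (let v = ((\w.(\p.p)) false) in (if (let q = (1 - 1) in ((\r.true) true)) then (9 - (v 5)) else 8)) else ((if (4 == (3 + 1)) then (\s.(let t = 6 in t)) else (\a.7)) (if false then ((\b.(\c.true)) (if true then true else false)) else (\d.(d || false)))))
step 1: [beta@0.0.0.0] (if ((if (if false then (false && true) else (if true then true else true)) then ((if false then 0 else 9) - (1 * 6)) else ((4 - 7) * ((\y.2) true))) < ((\z.6) (\u.false))) then (let v = ((\w.(\p.p)) false) in (if (let q = (1 - 1) in ((\r.true) true)) then (9 - (v 5)) else 8)) else ((if (4 == (3 + 1)) then (\s.(let t = 6 in t)) else (\a.7)) (if false then ((\b.(\c.true)) (if true then true else false)) else (\d.(d || false)))))
step 2: [if@0.0.0] (if ((if (if true then true else true) then ((if false then 0 else 9) - (1 * 6)) else ((4 - 7) * ((\y.2) true))) < ((\z.6) (\u.false))) then (let v = ((\w.(\p.p)) false) in (if (let q = (1 - 1) in ((\r.true) true)) then (9 - (v 5)) else 8)) else ((if (4 == (3 + 1)) then (\s.(let t = 6 in t)) else (\a.7)) (if false then ((\b.(\c.true)) (if true then true else false)) else (\d.(d || false)))))
step 3: [if@0.0.0] (if ((if true then ((if false then 0 else 9) - (1 * 6)) else ((4 - 7) * ((\y.2) true))) < ((\z.6) (\u.false))) then (let v = ((\w.(\p.p)) false) in (if (let q = (1 - 1) in ((\r.true) true)) then (9 - (v 5)) else 8)) else ((if (4 == (3 + 1)) then (\s.(let t = 6 in t)) else (\a.7)) (if false then ((\b.(\c.true)) (if true then true else false)) else (\d.(d || false)))))

Answer: if at 0.0.0 : (if true then true else true)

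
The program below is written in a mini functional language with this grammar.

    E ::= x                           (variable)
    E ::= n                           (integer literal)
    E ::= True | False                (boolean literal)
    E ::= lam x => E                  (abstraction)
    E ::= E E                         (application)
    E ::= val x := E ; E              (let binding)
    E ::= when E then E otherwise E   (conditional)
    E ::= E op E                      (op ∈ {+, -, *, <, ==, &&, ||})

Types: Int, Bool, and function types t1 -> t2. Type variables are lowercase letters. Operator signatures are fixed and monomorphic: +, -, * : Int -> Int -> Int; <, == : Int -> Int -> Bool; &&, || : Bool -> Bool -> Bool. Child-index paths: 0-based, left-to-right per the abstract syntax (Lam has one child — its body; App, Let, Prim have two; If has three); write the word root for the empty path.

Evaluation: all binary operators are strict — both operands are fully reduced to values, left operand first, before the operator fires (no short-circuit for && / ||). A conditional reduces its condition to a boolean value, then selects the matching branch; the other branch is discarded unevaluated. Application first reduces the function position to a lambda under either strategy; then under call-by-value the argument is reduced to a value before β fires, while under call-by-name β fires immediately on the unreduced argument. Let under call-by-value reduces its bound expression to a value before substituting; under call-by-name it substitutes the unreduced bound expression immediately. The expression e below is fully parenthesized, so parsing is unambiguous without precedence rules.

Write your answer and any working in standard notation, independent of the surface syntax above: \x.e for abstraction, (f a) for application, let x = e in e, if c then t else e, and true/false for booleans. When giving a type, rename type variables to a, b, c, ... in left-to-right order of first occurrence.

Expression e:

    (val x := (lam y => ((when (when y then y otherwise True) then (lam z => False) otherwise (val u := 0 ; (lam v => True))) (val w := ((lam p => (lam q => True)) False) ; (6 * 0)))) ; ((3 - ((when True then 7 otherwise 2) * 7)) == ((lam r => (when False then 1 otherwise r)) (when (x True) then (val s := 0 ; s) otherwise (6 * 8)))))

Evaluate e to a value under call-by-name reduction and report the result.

Answer: false

Working:
step 0: (let x = (\y.((if (if y then y else true) then (\z.false) else (let u = 0 in (\v.true))) (let w = ((\p.(\q.true)) false) in (6 * 0)))) in ((3 - ((if true then 7 else 2) * 7)) == ((\r.(if false then 1 else r)) (if (x true) then (let s = 0 in s) else (6 * 8)))))
step 1: [let@root] ((3 - ((if true then 7 else 2) * 7)) == ((\r.(if false then 1 else r)) (if ((\y.((if (if y then y else true) then (\z.false) else (let u = 0 in (\v.true))) (let w = ((\p.(\q.true)) false) in (6 * 0)))) true) then (let s = 0 in s) else (6 * 8))))
step 2: [if@0.1.0] ((3 - (7 * 7)) == ((\r.(if false then 1 else r)) (if ((\y.((if (if y then y else true) then (\z.false) else (let u = 0 in (\v.true))) (let w = ((\p.(\q.true)) false) in (6 * 0)))) true) then (let s = 0 in s) else (6 * 8))))
step 3: [delta@0.1] ((3 - 49) == ((\r.(if false then 1 else r)) (if ((\y.((if (if y then y else true) then (\z.false) else (let u = 0 in (\v.true))) (let w = ((\p.(\q.true)) false) in (6 * 0)))) true) then (let s = 0 in s) else (6 * 8))))
step 4: [delta@0] (-46 == ((\r.(if false then 1 else r)) (if ((\y.((if (if y then y else true) then (\z.false) else (let u = 0 in (\v.true))) (let w = ((\p.(\q.true)) false) in (6 * 0)))) true) then (let s = 0 in s) else (6 * 8))))
step 5: [beta@1] (-46 == (if false then 1 else (if ((\y.((if (if y then y else true) then (\z.false) else (let u = 0 in (\v.true))) (let w = ((\p.(\q.true)) false) in (6 * 0)))) true) then (let s = 0 in s) else (6 * 8))))
step 6: [if@1] (-46 == (if ((\y.((if (if y then y else true) then (\z.false) else (let u = 0 in (\v.true))) (let w = ((\p.(\q.true)) false) in (6 * 0)))) true) then (let s = 0 in s) else (6 * 8)))
step 7: [beta@1.0] (-46 == (if ((if (if true then true else true) then (\z.false) else (let u = 0 in (\v.true))) (let w = ((\p.(\q.true)) false) in (6 * 0))) then (let s = 0 in s) else (6 * 8)))
step 8: [if@1.0.0.0] (-46 == (if ((if true then (\z.false) else (let u = 0 in (\v.true))) (let w = ((\p.(\q.true)) false) in (6 * 0))) then (let s = 0 in s) else (6 * 8)))
step 9: [if@1.0.0] (-46 == (if ((\z.false) (let w = ((\p.(\q.true)) false) in (6 * 0))) then (let s = 0 in s) else (6 * 8)))
step 10: [beta@1.0] (-46 == (if false then (let s = 0 in s) else (6 * 8)))
step 11: [if@1] (-46 == (6 * 8))
step 12: [delta@1] (-46 == 48)
step 13: [delta@root] false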